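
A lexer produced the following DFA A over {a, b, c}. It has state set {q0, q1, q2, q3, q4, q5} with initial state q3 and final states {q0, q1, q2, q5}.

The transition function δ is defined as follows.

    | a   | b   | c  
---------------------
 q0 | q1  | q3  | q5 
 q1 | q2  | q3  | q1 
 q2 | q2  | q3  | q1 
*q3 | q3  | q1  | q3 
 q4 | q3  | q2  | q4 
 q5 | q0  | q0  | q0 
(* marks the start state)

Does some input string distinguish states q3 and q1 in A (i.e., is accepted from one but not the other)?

First remove the unreachable states {q0,q4,q5}; 3 states remain.
Start with accepting vs non-accepting: {q1,q2} | {q3}.
The partition is now stable with 2 blocks: {q1,q2} | {q3}.
q3 and q1 end up in different blocks, so they are distinguishable. For instance, the string 'ε' is accepted from only q1.

Yes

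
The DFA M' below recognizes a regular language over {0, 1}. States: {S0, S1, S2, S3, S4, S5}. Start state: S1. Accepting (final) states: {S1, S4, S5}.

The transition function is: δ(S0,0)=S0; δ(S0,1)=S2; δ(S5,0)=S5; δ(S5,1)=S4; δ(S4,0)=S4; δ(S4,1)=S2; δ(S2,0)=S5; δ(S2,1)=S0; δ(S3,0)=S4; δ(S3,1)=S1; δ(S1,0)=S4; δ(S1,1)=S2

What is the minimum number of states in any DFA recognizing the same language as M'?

4

States {S3} cannot be reached from the start state, so discard them.
Start with accepting vs non-accepting: {S1,S4,S5} | {S0,S2}.
On input 1, block {S1,S4,S5} splits into {S1,S4} and {S5}.
Split {S0,S2} by δ(·,0) → {S0} and {S2}.
Stable partition: {S1,S4} | {S0} | {S5} | {S2} — 4 equivalence classes.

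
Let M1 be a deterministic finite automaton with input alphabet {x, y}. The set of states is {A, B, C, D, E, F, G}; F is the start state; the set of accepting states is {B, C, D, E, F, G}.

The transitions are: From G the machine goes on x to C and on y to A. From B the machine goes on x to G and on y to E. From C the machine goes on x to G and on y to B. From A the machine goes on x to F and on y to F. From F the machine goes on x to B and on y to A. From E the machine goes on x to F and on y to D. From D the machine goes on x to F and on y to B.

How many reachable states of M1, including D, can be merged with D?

4

All states are reachable from the start state.
Start with accepting vs non-accepting: {B,C,D,E,F,G} | {A}.
Split {B,C,D,E,F,G} by δ(·,y) → {B,C,D,E} and {F,G}.
Stable partition: {B,C,D,E} | {A} | {F,G} — 3 equivalence classes.
The equivalence class containing D is {B,C,D,E}, of size 4.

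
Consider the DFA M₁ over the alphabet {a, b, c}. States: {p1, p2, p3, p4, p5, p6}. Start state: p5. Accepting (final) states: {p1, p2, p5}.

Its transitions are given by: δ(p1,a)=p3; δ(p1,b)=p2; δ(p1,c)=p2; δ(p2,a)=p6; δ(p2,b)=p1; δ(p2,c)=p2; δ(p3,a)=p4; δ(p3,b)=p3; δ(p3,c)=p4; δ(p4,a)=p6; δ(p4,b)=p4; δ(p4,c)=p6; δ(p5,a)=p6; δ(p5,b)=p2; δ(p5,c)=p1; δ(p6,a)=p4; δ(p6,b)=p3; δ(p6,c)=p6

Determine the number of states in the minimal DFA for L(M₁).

2

Start with accepting vs non-accepting: {p1,p2,p5} | {p3,p4,p6}.
The partition is now stable with 2 blocks: {p1,p2,p5} | {p3,p4,p6}.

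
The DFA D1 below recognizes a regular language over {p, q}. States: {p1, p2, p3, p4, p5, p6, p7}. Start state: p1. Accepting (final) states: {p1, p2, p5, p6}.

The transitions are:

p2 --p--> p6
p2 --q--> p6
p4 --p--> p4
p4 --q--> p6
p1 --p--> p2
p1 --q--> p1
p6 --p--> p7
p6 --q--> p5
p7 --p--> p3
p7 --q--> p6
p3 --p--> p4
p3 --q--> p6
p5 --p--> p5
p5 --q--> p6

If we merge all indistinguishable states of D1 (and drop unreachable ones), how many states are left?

Every state is reachable, so we keep all 7.
Initial partition by acceptance: {p1,p2,p5,p6} | {p3,p4,p7}.
Split {p1,p2,p5,p6} by δ(·,p) → {p1,p2,p5} and {p6}.
Refine {p1,p2,p5} on symbol p: members go to different blocks, giving {p1,p5} and {p2}.
Split {p1,p5} by δ(·,p) → {p1} and {p5}.
The partition is now stable with 5 blocks: {p1} | {p3,p4,p7} | {p6} | {p2} | {p5}.

5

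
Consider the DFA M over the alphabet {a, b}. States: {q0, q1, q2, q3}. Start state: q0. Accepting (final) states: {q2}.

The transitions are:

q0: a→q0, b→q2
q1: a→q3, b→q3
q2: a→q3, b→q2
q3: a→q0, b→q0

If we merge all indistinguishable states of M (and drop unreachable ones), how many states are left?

First remove the unreachable states {q1}; 3 states remain.
Initial partition by acceptance: {q2} | {q0,q3}.
On input b, block {q0,q3} splits into {q0} and {q3}.
The partition is now stable with 3 blocks: {q2} | {q0} | {q3}.

3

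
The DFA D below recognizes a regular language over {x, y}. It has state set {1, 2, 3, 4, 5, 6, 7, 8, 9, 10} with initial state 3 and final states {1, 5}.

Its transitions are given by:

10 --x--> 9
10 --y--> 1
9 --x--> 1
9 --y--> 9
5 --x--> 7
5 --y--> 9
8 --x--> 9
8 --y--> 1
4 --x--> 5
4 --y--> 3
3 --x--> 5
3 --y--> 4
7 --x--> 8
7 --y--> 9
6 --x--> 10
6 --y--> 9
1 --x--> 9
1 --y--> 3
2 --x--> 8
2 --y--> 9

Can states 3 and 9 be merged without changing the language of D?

First remove the unreachable states {2,6,10}; 7 states remain.
Initial partition by acceptance: {1,5} | {3,4,7,8,9}.
Refine {3,4,7,8,9} on symbol x: members go to different blocks, giving {3,4,9} and {7,8}.
Split {1,5} by δ(·,x) → {1} and {5}.
Refine {3,4,9} on symbol x: members go to different blocks, giving {3,4} and {9}.
Refine {7,8} on symbol x: members go to different blocks, giving {7} and {8}.
The partition is now stable with 6 blocks: {1} | {3,4} | {7} | {5} | {9} | {8}.
3 and 9 end up in different blocks, so they are distinguishable. For instance, the string 'xxx' is accepted from only 9.

No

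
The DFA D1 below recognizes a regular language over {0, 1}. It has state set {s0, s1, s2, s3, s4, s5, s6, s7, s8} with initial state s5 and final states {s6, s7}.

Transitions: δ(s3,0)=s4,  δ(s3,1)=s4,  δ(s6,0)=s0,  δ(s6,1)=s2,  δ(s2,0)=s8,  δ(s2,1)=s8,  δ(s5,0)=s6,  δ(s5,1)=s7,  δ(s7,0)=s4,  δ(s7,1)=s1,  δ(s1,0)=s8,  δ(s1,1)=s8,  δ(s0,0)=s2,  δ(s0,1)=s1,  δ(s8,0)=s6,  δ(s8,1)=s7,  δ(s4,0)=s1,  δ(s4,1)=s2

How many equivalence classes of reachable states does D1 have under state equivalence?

4

States {s3} cannot be reached from the start state, so discard them.
P0 = {s6,s7} | {s0,s1,s2,s4,s5,s8}.
Split {s0,s1,s2,s4,s5,s8} by δ(·,0) → {s0,s1,s2,s4} and {s5,s8}.
Refine {s0,s1,s2,s4} on symbol 0: members go to different blocks, giving {s0,s4} and {s1,s2}.
No further refinement is possible. Final partition (4 blocks): {s6,s7} | {s0,s4} | {s5,s8} | {s1,s2}.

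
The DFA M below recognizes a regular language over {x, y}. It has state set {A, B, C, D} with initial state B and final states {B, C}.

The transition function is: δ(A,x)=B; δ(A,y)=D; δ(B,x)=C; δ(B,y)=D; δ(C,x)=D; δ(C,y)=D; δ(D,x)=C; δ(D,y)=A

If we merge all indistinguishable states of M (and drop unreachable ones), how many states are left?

4

Every state is reachable, so we keep all 4.
P0 = {B,C} | {A,D}.
Refine {B,C} on symbol x: members go to different blocks, giving {B} and {C}.
Refine {A,D} on symbol x: members go to different blocks, giving {A} and {D}.
No further refinement is possible. Final partition (4 blocks): {B} | {A} | {C} | {D}.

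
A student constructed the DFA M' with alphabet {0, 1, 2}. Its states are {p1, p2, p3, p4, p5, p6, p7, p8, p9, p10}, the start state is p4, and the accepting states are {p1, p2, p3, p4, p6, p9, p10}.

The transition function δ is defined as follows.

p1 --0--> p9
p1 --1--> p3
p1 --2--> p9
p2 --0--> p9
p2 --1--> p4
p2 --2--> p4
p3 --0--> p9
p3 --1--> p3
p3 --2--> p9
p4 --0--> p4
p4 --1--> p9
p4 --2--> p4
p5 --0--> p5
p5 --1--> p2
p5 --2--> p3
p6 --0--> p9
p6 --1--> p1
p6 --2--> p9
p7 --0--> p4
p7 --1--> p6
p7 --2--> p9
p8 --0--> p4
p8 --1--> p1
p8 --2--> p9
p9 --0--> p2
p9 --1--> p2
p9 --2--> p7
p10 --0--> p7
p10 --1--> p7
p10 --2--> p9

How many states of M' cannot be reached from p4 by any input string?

3

No path from p4 leads to p5, p8, p10; the other 7 states are all reachable.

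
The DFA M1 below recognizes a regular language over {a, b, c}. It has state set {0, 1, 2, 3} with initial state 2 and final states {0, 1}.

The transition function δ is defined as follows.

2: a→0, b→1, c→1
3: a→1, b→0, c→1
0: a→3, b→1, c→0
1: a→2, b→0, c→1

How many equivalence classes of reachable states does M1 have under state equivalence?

2

All states are reachable from the start state.
P0 = {0,1} | {2,3}.
No further refinement is possible. Final partition (2 blocks): {0,1} | {2,3}.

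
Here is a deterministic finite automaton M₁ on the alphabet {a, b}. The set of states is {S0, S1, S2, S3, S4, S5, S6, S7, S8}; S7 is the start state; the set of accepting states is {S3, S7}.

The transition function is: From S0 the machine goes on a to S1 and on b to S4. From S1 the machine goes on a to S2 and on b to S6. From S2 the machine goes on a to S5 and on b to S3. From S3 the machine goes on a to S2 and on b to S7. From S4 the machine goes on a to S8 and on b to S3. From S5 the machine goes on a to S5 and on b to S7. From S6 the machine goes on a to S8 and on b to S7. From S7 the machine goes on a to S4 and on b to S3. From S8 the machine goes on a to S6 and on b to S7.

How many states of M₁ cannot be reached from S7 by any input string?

2

No path from S7 leads to S0, S1; the other 7 states are all reachable.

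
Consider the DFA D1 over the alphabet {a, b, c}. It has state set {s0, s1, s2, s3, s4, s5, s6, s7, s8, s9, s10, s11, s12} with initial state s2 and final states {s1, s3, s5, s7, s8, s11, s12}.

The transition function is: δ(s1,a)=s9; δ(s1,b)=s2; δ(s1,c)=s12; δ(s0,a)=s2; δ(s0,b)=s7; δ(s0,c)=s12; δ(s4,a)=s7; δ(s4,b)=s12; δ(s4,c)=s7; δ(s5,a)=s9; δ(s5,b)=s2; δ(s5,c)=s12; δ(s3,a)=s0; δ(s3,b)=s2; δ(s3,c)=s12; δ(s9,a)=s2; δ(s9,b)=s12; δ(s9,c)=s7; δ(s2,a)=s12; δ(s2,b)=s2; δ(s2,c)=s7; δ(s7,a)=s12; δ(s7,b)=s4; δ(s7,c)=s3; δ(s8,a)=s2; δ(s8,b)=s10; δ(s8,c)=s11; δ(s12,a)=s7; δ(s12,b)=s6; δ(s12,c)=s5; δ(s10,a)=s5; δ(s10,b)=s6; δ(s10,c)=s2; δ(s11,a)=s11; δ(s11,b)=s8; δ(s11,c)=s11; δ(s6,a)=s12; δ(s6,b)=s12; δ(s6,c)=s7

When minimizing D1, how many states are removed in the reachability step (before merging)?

4

No path from s2 leads to s1, s8, s10, s11; the other 9 states are all reachable.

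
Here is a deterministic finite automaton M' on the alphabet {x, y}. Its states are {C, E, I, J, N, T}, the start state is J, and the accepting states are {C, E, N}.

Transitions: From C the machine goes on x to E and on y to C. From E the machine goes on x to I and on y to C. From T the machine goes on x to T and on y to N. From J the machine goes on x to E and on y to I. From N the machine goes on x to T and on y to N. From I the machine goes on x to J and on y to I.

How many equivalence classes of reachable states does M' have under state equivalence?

4

States {N,T} cannot be reached from the start state, so discard them.
P0 = {C,E} | {I,J}.
Split {C,E} by δ(·,x) → {E} and {C}.
Refine {I,J} on symbol x: members go to different blocks, giving {J} and {I}.
Stable partition: {E} | {J} | {C} | {I} — 4 equivalence classes.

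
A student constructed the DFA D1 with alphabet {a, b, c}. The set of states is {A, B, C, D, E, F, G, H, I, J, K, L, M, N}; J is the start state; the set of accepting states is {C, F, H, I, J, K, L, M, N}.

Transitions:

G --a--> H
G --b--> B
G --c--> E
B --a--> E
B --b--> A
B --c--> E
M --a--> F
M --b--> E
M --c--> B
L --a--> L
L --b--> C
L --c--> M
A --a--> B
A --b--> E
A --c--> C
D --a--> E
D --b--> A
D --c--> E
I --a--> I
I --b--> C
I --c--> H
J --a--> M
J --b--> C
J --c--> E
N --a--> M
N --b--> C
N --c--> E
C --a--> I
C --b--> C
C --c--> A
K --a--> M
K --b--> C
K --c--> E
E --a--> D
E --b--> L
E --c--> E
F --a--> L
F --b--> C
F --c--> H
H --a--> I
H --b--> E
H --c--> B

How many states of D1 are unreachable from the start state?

BFS from J reaches {A, B, C, D, E, F, H, I, J, L, M}; the 3 state(s) G, K, N are never visited.

3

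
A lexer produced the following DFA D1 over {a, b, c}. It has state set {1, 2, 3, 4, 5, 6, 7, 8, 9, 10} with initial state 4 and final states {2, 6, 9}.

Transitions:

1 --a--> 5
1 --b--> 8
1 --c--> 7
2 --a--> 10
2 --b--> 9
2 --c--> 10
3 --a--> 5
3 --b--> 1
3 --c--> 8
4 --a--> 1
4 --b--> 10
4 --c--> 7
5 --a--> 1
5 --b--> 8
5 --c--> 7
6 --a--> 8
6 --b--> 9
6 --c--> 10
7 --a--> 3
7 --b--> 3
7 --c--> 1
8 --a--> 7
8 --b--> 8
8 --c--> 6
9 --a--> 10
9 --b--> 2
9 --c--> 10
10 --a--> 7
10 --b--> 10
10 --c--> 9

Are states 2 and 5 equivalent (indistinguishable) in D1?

No

Every state is reachable, so we keep all 10.
Initial partition by acceptance: {2,6,9} | {1,3,4,5,7,8,10}.
Refine {1,3,4,5,7,8,10} on symbol c: members go to different blocks, giving {1,3,4,5,7} and {8,10}.
Refine {1,3,4,5,7} on symbol b: members go to different blocks, giving {1,4,5} and {3,7}.
Refine {3,7} on symbol a: members go to different blocks, giving {3} and {7}.
Stable partition: {2,6,9} | {1,4,5} | {8,10} | {3} | {7} — 5 equivalence classes.
2 and 5 end up in different blocks, so they are distinguishable. For instance, the string 'ε' is accepted from only 2.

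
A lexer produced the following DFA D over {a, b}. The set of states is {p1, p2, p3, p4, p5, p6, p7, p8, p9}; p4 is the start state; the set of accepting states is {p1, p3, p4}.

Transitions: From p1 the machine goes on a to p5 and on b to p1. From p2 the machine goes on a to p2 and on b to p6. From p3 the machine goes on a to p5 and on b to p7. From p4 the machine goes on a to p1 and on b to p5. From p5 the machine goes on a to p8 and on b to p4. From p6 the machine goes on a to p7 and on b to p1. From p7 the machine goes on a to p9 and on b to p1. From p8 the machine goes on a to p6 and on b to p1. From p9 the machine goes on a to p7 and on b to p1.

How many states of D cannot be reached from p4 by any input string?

2

Starting at p4 and following transitions, the reachable set is {p1, p4, p5, p6, p7, p8, p9}. That leaves p2, p3 unreachable — 2 in total.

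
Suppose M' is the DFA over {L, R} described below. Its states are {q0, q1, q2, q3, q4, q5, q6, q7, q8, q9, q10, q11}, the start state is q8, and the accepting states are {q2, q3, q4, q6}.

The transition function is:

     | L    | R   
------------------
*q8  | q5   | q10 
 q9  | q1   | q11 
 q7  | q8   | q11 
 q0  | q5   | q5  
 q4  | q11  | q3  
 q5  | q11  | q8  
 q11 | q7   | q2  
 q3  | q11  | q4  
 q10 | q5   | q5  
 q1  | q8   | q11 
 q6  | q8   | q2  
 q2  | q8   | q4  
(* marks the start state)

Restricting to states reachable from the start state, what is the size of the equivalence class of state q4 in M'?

States {q0,q1,q6,q9} cannot be reached from the start state, so discard them.
P0 = {q2,q3,q4} | {q5,q7,q8,q10,q11}.
Split {q5,q7,q8,q10,q11} by δ(·,R) → {q5,q7,q8,q10} and {q11}.
On input L, block {q2,q3,q4} splits into {q3,q4} and {q2}.
On input L, block {q5,q7,q8,q10} splits into {q7,q8,q10} and {q5}.
Split {q7,q8,q10} by δ(·,L) → {q8,q10} and {q7}.
On input R, block {q8,q10} splits into {q8} and {q10}.
Stable partition: {q3,q4} | {q8} | {q11} | {q2} | {q5} | {q7} | {q10} — 7 equivalence classes.
The equivalence class containing q4 is {q3,q4}, of size 2.

2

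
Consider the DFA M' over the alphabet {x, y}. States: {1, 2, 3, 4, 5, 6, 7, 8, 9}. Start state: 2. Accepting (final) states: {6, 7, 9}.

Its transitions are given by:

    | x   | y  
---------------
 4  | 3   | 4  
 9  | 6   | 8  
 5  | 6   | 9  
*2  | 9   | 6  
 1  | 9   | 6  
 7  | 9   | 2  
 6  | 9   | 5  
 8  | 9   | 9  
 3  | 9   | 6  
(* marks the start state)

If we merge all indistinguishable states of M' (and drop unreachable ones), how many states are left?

Reachable states from the start: {2,5,6,8,9}. Unreachable: {1,3,4,7} — drop them.
Start with accepting vs non-accepting: {6,9} | {2,5,8}.
The partition is now stable with 2 blocks: {6,9} | {2,5,8}.

2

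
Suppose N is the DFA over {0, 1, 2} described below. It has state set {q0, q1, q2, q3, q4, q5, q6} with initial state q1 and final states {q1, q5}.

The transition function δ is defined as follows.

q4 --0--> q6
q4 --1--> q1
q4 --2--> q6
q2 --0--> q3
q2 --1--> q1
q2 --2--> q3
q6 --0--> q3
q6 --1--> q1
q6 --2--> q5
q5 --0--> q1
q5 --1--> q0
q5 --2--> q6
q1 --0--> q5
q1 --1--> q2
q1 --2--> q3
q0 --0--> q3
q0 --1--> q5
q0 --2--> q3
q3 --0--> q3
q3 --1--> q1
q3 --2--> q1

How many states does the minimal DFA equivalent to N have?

3

Reachable states from the start: {q0,q1,q2,q3,q5,q6}. Unreachable: {q4} — drop them.
Initial partition by acceptance: {q1,q5} | {q0,q2,q3,q6}.
Split {q0,q2,q3,q6} by δ(·,2) → {q0,q2} and {q3,q6}.
No further refinement is possible. Final partition (3 blocks): {q1,q5} | {q0,q2} | {q3,q6}.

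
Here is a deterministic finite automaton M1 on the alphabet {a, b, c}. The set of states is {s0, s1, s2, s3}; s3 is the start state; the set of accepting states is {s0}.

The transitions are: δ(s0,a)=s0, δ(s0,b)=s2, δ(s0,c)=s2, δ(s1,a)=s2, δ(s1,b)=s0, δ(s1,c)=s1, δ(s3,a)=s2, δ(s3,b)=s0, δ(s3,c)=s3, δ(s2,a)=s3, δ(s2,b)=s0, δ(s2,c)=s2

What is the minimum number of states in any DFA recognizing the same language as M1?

2

States {s1} cannot be reached from the start state, so discard them.
Start with accepting vs non-accepting: {s0} | {s2,s3}.
Stable partition: {s0} | {s2,s3} — 2 equivalence classes.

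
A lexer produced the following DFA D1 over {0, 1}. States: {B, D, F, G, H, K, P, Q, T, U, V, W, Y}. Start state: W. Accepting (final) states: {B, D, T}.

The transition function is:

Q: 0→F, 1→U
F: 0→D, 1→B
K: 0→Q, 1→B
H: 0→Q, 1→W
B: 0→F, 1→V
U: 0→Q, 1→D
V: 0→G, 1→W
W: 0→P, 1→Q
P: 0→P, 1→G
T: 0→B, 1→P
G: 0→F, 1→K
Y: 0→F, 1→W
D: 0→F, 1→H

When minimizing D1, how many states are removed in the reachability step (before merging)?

No path from W leads to T, Y; the other 11 states are all reachable.

2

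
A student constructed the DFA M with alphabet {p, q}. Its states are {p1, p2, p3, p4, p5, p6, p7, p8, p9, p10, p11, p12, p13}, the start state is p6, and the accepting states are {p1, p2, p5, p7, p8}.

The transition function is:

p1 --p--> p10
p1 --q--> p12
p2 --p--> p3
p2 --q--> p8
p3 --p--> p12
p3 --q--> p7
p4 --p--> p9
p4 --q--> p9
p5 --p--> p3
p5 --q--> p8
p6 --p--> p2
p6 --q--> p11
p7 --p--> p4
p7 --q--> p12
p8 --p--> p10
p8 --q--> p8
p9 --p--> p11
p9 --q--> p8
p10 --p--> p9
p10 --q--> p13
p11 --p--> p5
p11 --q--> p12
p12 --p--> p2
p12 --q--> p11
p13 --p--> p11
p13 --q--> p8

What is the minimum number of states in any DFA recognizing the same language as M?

7

First remove the unreachable states {p1}; 12 states remain.
Start with accepting vs non-accepting: {p2,p5,p7,p8} | {p3,p4,p6,p9,p10,p11,p12,p13}.
Split {p2,p5,p7,p8} by δ(·,q) → {p2,p5,p8} and {p7}.
On input p, block {p3,p4,p6,p9,p10,p11,p12,p13} splits into {p3,p4,p9,p10,p13} and {p6,p11,p12}.
Split {p3,p4,p9,p10,p13} by δ(·,p) → {p3,p9,p13} and {p4,p10}.
On input p, block {p2,p5,p8} splits into {p2,p5} and {p8}.
Split {p3,p9,p13} by δ(·,q) → {p9,p13} and {p3}.
Stable partition: {p2,p5} | {p9,p13} | {p7} | {p6,p11,p12} | {p4,p10} | {p8} | {p3} — 7 equivalence classes.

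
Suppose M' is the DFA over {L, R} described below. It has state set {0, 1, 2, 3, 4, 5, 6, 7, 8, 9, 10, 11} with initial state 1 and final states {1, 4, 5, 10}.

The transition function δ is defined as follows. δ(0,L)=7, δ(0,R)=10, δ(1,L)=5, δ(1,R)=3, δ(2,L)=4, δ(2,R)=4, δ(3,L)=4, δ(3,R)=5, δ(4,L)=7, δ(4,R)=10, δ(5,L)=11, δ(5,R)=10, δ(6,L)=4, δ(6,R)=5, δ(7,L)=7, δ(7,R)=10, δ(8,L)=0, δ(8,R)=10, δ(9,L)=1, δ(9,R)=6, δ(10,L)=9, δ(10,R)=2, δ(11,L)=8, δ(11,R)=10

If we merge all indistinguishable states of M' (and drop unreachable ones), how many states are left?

Initial partition by acceptance: {1,4,5,10} | {0,2,3,6,7,8,9,11}.
Split {1,4,5,10} by δ(·,L) → {4,5,10} and {1}.
On input R, block {4,5,10} splits into {4,5} and {10}.
Split {0,2,3,6,7,8,9,11} by δ(·,L) → {0,7,8,11} and {2,3,6} and {9}.
The partition is now stable with 6 blocks: {4,5} | {0,7,8,11} | {1} | {10} | {2,3,6} | {9}.

6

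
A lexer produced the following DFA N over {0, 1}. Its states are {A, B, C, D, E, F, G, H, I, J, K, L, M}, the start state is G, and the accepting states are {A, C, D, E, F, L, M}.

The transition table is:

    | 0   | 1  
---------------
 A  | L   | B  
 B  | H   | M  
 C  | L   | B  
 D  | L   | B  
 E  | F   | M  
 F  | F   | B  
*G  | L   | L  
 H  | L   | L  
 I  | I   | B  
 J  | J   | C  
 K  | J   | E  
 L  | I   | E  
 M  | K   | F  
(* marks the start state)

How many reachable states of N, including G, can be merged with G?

States {A,D} cannot be reached from the start state, so discard them.
P0 = {C,E,F,L,M} | {B,G,H,I,J,K}.
Split {C,E,F,L,M} by δ(·,0) → {C,E,F} and {L,M}.
Split {C,E,F} by δ(·,0) → {E,F} and {C}.
Refine {E,F} on symbol 1: members go to different blocks, giving {E} and {F}.
On input 0, block {B,G,H,I,J,K} splits into {B,I,J,K} and {G,H}.
Refine {B,I,J,K} on symbol 0: members go to different blocks, giving {I,J,K} and {B}.
On input 1, block {I,J,K} splits into {I} and {J} and {K}.
Refine {L,M} on symbol 0: members go to different blocks, giving {L} and {M}.
Stable partition: {E} | {I} | {L} | {C} | {F} | {G,H} | {B} | {J} | {K} | {M} — 10 equivalence classes.
State G belongs to the block {G,H}, which has 2 states.

2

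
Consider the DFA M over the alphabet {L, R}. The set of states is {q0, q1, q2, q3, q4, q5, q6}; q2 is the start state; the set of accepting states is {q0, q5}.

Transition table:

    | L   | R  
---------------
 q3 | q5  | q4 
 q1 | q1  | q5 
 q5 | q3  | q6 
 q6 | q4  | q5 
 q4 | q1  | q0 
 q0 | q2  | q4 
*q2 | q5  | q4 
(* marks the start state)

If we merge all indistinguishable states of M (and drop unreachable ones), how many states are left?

P0 = {q0,q5} | {q1,q2,q3,q4,q6}.
On input L, block {q1,q2,q3,q4,q6} splits into {q1,q4,q6} and {q2,q3}.
Stable partition: {q0,q5} | {q1,q4,q6} | {q2,q3} — 3 equivalence classes.

3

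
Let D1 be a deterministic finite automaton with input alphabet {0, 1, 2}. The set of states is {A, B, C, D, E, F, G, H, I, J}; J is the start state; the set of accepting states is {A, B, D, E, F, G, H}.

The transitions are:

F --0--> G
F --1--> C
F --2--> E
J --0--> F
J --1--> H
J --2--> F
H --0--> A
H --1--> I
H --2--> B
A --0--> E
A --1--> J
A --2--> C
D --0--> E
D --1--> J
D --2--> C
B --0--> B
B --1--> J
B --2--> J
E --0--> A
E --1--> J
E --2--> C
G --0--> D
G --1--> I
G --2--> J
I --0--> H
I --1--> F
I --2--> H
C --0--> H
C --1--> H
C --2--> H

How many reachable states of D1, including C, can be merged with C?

3

All states are reachable from the start state.
P0 = {A,B,D,E,F,G,H} | {C,I,J}.
On input 2, block {A,B,D,E,F,G,H} splits into {A,B,D,E,G} and {F,H}.
Stable partition: {A,B,D,E,G} | {C,I,J} | {F,H} — 3 equivalence classes.
State C belongs to the block {C,I,J}, which has 3 states.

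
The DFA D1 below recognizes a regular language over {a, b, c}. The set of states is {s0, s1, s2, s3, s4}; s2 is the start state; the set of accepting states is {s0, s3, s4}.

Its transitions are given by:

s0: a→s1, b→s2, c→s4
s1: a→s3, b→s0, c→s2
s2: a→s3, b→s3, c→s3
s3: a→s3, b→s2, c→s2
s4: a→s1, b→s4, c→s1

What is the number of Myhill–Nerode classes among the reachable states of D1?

First remove the unreachable states {s0,s1,s4}; 2 states remain.
Initial partition by acceptance: {s3} | {s2}.
The partition is now stable with 2 blocks: {s3} | {s2}.

2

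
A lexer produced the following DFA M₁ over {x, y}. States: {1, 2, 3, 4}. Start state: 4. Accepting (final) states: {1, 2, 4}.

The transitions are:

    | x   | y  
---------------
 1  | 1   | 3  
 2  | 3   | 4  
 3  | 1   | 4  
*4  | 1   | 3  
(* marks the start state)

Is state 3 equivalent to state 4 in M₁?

No

States {2} cannot be reached from the start state, so discard them.
Start with accepting vs non-accepting: {1,4} | {3}.
Stable partition: {1,4} | {3} — 2 equivalence classes.
3 and 4 end up in different blocks, so they are distinguishable. For instance, the string 'ε' is accepted from only 4.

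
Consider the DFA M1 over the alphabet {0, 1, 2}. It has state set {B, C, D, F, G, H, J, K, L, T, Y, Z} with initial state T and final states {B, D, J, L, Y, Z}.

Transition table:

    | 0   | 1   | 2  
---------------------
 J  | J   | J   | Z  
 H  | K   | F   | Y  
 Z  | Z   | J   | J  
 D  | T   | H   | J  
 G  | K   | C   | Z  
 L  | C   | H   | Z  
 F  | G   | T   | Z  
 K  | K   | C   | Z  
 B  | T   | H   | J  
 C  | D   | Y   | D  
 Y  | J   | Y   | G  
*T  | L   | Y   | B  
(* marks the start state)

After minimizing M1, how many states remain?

6

Initial partition by acceptance: {B,D,J,L,Y,Z} | {C,F,G,H,K,T}.
Split {B,D,J,L,Y,Z} by δ(·,0) → {J,Y,Z} and {B,D,L}.
Split {J,Y,Z} by δ(·,2) → {J,Z} and {Y}.
Refine {C,F,G,H,K,T} on symbol 0: members go to different blocks, giving {F,G,H,K} and {C,T}.
On input 1, block {F,G,H,K} splits into {F,G,K} and {H}.
Stable partition: {J,Z} | {F,G,K} | {B,D,L} | {Y} | {C,T} | {H} — 6 equivalence classes.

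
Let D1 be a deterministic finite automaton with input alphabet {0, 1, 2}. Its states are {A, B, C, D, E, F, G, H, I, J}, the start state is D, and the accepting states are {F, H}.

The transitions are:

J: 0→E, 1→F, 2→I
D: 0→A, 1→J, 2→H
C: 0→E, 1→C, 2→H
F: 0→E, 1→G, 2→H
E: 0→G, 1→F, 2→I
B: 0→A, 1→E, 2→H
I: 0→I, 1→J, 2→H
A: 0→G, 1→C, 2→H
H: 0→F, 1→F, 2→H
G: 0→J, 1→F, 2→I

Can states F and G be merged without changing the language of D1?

Reachable states from the start: {A,C,D,E,F,G,H,I,J}. Unreachable: {B} — drop them.
Start with accepting vs non-accepting: {F,H} | {A,C,D,E,G,I,J}.
Split {F,H} by δ(·,0) → {F} and {H}.
Refine {A,C,D,E,G,I,J} on symbol 1: members go to different blocks, giving {A,C,D,I} and {E,G,J}.
On input 0, block {A,C,D,I} splits into {A,C} and {D,I}.
On input 0, block {D,I} splits into {D} and {I}.
Stable partition: {F} | {A,C} | {H} | {E,G,J} | {D} | {I} — 6 equivalence classes.
F and G end up in different blocks, so they are distinguishable. For instance, the string 'ε' is accepted from only F.

No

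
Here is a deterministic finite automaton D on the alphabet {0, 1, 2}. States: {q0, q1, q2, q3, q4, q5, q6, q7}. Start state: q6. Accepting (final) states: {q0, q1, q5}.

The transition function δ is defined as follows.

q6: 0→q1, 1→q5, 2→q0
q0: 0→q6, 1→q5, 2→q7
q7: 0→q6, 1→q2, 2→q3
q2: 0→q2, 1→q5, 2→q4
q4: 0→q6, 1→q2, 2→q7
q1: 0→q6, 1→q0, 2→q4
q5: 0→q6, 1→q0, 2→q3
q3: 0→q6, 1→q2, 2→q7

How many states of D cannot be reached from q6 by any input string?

0

Exploring from q6, all states are eventually visited, so none are unreachable.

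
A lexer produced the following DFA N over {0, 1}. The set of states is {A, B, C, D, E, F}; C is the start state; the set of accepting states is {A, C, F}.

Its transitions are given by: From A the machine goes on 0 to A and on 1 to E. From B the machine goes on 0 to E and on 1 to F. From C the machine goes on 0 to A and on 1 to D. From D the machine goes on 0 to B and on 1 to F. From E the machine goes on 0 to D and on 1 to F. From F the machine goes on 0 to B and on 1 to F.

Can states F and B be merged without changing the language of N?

No

All states are reachable from the start state.
Start with accepting vs non-accepting: {A,C,F} | {B,D,E}.
Split {A,C,F} by δ(·,0) → {A,C} and {F}.
No further refinement is possible. Final partition (3 blocks): {A,C} | {B,D,E} | {F}.
F and B end up in different blocks, so they are distinguishable. For instance, the string 'ε' is accepted from only F.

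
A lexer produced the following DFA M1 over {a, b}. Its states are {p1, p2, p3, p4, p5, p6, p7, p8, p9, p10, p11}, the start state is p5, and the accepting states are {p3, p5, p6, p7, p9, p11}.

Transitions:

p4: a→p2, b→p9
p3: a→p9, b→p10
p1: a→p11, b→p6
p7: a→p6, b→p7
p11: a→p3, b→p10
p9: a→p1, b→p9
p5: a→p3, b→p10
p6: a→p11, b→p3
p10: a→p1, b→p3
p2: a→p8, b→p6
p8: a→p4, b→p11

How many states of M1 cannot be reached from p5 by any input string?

Starting at p5 and following transitions, the reachable set is {p1, p3, p5, p6, p9, p10, p11}. That leaves p2, p4, p7, p8 unreachable — 4 in total.

4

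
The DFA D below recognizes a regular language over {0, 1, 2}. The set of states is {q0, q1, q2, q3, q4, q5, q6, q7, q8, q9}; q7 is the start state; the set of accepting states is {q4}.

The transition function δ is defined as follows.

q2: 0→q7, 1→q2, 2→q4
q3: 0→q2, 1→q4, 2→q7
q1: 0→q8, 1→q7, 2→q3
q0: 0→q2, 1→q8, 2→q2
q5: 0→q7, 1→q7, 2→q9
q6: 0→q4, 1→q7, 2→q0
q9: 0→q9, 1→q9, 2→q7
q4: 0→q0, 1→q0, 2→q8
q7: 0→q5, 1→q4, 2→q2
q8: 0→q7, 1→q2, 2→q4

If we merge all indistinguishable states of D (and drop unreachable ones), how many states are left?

First remove the unreachable states {q1,q3,q6}; 7 states remain.
P0 = {q4} | {q0,q2,q5,q7,q8,q9}.
Refine {q0,q2,q5,q7,q8,q9} on symbol 1: members go to different blocks, giving {q0,q2,q5,q8,q9} and {q7}.
On input 0, block {q0,q2,q5,q8,q9} splits into {q2,q5,q8} and {q0,q9}.
Split {q2,q5,q8} by δ(·,1) → {q2,q8} and {q5}.
Split {q0,q9} by δ(·,0) → {q0} and {q9}.
The partition is now stable with 6 blocks: {q4} | {q2,q8} | {q7} | {q0} | {q5} | {q9}.

6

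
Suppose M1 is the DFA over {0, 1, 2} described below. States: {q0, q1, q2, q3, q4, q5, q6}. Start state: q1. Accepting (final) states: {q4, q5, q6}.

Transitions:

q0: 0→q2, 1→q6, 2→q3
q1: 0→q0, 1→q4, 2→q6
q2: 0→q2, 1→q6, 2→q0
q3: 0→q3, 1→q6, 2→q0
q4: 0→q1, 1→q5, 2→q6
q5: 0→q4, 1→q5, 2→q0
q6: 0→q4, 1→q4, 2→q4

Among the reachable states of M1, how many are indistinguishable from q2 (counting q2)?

P0 = {q4,q5,q6} | {q0,q1,q2,q3}.
Refine {q4,q5,q6} on symbol 0: members go to different blocks, giving {q5,q6} and {q4}.
On input 1, block {q5,q6} splits into {q5} and {q6}.
Refine {q0,q1,q2,q3} on symbol 1: members go to different blocks, giving {q0,q2,q3} and {q1}.
The partition is now stable with 5 blocks: {q5} | {q0,q2,q3} | {q4} | {q6} | {q1}.
State q2 belongs to the block {q0,q2,q3}, which has 3 states.

3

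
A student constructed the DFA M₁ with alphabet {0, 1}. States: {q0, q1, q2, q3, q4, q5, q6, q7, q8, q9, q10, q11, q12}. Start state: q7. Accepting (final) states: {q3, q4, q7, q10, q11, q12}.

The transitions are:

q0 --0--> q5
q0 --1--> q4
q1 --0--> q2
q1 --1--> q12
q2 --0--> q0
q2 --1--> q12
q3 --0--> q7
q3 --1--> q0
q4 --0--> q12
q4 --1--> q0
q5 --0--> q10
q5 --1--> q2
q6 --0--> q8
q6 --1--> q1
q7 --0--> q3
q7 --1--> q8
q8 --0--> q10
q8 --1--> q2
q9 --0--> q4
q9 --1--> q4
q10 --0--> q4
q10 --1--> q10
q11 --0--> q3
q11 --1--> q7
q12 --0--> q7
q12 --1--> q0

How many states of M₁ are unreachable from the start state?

Starting at q7 and following transitions, the reachable set is {q0, q2, q3, q4, q5, q7, q8, q10, q12}. That leaves q1, q6, q9, q11 unreachable — 4 in total.

4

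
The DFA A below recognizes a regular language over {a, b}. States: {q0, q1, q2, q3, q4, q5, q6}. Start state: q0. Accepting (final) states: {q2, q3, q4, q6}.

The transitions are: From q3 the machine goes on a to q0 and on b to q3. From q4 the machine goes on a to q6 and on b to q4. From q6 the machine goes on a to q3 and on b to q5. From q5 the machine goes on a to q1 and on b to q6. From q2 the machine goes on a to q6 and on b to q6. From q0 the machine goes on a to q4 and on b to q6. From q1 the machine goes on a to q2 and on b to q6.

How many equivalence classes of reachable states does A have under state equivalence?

Every state is reachable, so we keep all 7.
Start with accepting vs non-accepting: {q2,q3,q4,q6} | {q0,q1,q5}.
On input a, block {q2,q3,q4,q6} splits into {q2,q4,q6} and {q3}.
Refine {q2,q4,q6} on symbol a: members go to different blocks, giving {q2,q4} and {q6}.
Split {q2,q4} by δ(·,b) → {q2} and {q4}.
Refine {q0,q1,q5} on symbol a: members go to different blocks, giving {q0} and {q1} and {q5}.
The partition is now stable with 7 blocks: {q2} | {q0} | {q3} | {q6} | {q4} | {q1} | {q5}.

7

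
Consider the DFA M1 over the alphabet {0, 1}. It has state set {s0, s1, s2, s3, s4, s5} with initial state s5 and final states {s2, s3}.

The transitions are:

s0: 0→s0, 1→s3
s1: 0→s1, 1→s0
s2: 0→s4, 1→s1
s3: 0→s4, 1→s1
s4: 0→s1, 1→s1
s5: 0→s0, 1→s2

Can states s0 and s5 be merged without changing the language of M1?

Yes

Initial partition by acceptance: {s2,s3} | {s0,s1,s4,s5}.
On input 1, block {s0,s1,s4,s5} splits into {s0,s5} and {s1,s4}.
Split {s1,s4} by δ(·,1) → {s1} and {s4}.
Stable partition: {s2,s3} | {s0,s5} | {s1} | {s4} — 4 equivalence classes.
s0 and s5 lie in the same block of the stable partition, so they are equivalent — no string distinguishes them.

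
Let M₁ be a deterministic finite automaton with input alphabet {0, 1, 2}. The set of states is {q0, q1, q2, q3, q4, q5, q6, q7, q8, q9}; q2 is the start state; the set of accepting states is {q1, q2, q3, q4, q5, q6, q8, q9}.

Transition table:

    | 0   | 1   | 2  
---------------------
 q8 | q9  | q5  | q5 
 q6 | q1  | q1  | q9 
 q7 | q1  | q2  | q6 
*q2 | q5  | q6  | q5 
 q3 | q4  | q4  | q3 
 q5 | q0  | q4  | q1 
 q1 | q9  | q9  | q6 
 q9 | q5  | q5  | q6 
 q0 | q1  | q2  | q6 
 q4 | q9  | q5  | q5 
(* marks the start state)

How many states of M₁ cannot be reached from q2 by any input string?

3

BFS from q2 reaches {q0, q1, q2, q4, q5, q6, q9}; the 3 state(s) q3, q7, q8 are never visited.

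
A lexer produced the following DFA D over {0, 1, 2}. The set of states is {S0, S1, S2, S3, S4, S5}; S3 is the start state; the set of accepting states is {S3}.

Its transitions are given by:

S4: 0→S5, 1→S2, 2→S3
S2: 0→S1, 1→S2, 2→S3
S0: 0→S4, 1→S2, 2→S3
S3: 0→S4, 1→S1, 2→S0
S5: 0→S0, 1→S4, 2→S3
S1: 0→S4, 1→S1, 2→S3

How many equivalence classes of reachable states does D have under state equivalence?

All states are reachable from the start state.
Initial partition by acceptance: {S3} | {S0,S1,S2,S4,S5}.
Stable partition: {S3} | {S0,S1,S2,S4,S5} — 2 equivalence classes.

2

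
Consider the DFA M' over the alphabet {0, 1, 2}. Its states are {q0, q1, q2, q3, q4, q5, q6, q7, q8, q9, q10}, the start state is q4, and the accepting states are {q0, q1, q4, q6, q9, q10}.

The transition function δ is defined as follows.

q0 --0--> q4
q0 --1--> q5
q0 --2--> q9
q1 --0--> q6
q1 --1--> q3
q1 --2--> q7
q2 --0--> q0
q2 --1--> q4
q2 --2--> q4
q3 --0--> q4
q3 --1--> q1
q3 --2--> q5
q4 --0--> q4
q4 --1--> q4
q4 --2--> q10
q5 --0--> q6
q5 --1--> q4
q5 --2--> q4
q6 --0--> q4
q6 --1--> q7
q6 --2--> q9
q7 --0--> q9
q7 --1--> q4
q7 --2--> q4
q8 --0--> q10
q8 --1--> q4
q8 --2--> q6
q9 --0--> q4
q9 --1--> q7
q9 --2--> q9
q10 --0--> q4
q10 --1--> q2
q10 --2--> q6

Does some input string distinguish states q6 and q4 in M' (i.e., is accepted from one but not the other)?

Reachable states from the start: {q0,q2,q4,q5,q6,q7,q9,q10}. Unreachable: {q1,q3,q8} — drop them.
P0 = {q0,q4,q6,q9,q10} | {q2,q5,q7}.
Refine {q0,q4,q6,q9,q10} on symbol 1: members go to different blocks, giving {q0,q6,q9,q10} and {q4}.
The partition is now stable with 3 blocks: {q0,q6,q9,q10} | {q2,q5,q7} | {q4}.
q6 and q4 end up in different blocks, so they are distinguishable. For instance, the string '1' is accepted from only q4.

Yes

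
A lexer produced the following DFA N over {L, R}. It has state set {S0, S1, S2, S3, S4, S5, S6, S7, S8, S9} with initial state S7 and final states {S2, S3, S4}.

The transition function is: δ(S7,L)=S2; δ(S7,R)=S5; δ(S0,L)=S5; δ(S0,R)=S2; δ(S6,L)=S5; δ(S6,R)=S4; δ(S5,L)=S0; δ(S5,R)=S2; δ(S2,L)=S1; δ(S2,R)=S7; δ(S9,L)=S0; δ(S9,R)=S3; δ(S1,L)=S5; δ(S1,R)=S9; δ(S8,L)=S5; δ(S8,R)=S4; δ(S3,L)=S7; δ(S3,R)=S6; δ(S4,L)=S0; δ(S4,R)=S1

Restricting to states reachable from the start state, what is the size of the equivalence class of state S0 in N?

First remove the unreachable states {S8}; 9 states remain.
Start with accepting vs non-accepting: {S2,S3,S4} | {S0,S1,S5,S6,S7,S9}.
On input L, block {S0,S1,S5,S6,S7,S9} splits into {S0,S1,S5,S6,S9} and {S7}.
On input L, block {S2,S3,S4} splits into {S2,S4} and {S3}.
Split {S2,S4} by δ(·,R) → {S2} and {S4}.
Refine {S0,S1,S5,S6,S9} on symbol R: members go to different blocks, giving {S0,S5} and {S1} and {S6} and {S9}.
Stable partition: {S2} | {S0,S5} | {S7} | {S3} | {S4} | {S1} | {S6} | {S9} — 8 equivalence classes.
State S0 belongs to the block {S0,S5}, which has 2 states.

2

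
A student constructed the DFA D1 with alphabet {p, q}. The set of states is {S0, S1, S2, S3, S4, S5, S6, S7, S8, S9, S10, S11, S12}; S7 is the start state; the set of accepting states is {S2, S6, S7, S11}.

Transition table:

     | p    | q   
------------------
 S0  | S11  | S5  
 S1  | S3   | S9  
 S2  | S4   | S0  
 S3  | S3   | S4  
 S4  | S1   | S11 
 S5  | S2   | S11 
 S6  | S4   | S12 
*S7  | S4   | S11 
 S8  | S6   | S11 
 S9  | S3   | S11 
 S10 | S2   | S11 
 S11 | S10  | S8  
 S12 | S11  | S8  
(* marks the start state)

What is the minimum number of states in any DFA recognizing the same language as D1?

7

All states are reachable from the start state.
Initial partition by acceptance: {S2,S6,S7,S11} | {S0,S1,S3,S4,S5,S8,S9,S10,S12}.
On input q, block {S2,S6,S7,S11} splits into {S2,S6,S11} and {S7}.
Refine {S0,S1,S3,S4,S5,S8,S9,S10,S12} on symbol p: members go to different blocks, giving {S0,S5,S8,S10,S12} and {S1,S3,S4,S9}.
On input p, block {S2,S6,S11} splits into {S2,S6} and {S11}.
On input p, block {S0,S5,S8,S10,S12} splits into {S5,S8,S10} and {S0,S12}.
On input q, block {S1,S3,S4,S9} splits into {S1,S3} and {S4,S9}.
The partition is now stable with 7 blocks: {S2,S6} | {S5,S8,S10} | {S7} | {S1,S3} | {S11} | {S0,S12} | {S4,S9}.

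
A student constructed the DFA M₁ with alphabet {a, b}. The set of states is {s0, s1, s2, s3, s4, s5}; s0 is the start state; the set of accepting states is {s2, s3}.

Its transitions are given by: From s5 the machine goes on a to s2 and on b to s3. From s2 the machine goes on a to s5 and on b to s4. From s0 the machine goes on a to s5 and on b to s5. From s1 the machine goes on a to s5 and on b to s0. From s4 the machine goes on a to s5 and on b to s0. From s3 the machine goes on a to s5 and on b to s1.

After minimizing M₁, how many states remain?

All states are reachable from the start state.
Initial partition by acceptance: {s2,s3} | {s0,s1,s4,s5}.
Split {s0,s1,s4,s5} by δ(·,a) → {s0,s1,s4} and {s5}.
On input b, block {s0,s1,s4} splits into {s1,s4} and {s0}.
No further refinement is possible. Final partition (4 blocks): {s2,s3} | {s1,s4} | {s5} | {s0}.

4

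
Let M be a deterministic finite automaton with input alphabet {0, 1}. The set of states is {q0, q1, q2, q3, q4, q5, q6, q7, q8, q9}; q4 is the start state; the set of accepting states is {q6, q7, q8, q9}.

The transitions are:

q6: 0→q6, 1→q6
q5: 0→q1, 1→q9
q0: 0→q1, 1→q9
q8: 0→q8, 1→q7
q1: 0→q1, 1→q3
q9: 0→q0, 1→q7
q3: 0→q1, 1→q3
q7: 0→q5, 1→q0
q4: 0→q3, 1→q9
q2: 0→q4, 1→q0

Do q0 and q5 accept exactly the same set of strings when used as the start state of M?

Yes

First remove the unreachable states {q2,q6,q8}; 7 states remain.
Start with accepting vs non-accepting: {q7,q9} | {q0,q1,q3,q4,q5}.
Refine {q7,q9} on symbol 1: members go to different blocks, giving {q7} and {q9}.
Split {q0,q1,q3,q4,q5} by δ(·,1) → {q0,q4,q5} and {q1,q3}.
No further refinement is possible. Final partition (4 blocks): {q7} | {q0,q4,q5} | {q9} | {q1,q3}.
q0 and q5 lie in the same block of the stable partition, so they are equivalent — no string distinguishes them.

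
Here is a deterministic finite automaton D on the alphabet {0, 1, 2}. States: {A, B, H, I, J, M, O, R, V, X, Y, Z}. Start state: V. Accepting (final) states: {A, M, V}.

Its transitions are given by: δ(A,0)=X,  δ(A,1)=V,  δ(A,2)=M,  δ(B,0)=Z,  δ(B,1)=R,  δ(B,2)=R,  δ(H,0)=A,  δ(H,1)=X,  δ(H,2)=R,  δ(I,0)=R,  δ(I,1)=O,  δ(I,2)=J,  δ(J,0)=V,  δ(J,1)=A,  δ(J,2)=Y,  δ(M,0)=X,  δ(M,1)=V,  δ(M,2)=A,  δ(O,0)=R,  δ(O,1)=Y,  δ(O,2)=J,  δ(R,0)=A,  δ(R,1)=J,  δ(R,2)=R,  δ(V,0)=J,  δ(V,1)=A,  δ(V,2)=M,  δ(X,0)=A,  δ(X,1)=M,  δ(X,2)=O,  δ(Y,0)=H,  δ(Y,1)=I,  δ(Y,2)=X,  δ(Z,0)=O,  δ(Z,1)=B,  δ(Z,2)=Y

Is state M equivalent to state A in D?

Reachable states from the start: {A,H,I,J,M,O,R,V,X,Y}. Unreachable: {B,Z} — drop them.
Start with accepting vs non-accepting: {A,M,V} | {H,I,J,O,R,X,Y}.
Refine {H,I,J,O,R,X,Y} on symbol 0: members go to different blocks, giving {H,J,R,X} and {I,O,Y}.
Refine {H,J,R,X} on symbol 1: members go to different blocks, giving {J,X} and {H,R}.
No further refinement is possible. Final partition (4 blocks): {A,M,V} | {J,X} | {I,O,Y} | {H,R}.
M and A lie in the same block of the stable partition, so they are equivalent — no string distinguishes them.

Yes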